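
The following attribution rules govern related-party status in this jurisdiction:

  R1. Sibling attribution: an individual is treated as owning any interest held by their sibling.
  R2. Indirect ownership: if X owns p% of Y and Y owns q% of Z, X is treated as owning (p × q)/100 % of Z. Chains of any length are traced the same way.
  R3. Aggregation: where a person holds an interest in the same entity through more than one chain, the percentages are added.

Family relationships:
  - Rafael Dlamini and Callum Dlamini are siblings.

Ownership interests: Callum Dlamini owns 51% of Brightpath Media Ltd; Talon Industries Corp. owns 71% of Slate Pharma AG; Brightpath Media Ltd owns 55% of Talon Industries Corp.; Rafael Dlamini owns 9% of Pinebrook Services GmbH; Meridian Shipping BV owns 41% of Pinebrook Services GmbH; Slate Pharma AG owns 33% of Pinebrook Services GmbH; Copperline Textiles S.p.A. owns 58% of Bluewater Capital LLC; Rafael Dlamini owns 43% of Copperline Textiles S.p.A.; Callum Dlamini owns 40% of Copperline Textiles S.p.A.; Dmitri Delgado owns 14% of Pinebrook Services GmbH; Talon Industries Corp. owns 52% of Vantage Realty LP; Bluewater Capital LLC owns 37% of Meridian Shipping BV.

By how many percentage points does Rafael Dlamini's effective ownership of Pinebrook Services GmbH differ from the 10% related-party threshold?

12.874953

By sibling attribution (R1), Rafael Dlamini is treated as also owning Callum Dlamini's interest in Copperline Textiles S.p.A, giving 43% + 40% = 83%.
By sibling attribution (R1), Rafael Dlamini is treated as owning Callum Dlamini's 51% interest in Brightpath Media Ltd.
Chain via Copperline Textiles S.p.A. → Bluewater Capital LLC → Meridian Shipping BV (R2): 83% × 58% × 37% × 41% = 7.302838% of Pinebrook Services GmbH.
Direct interest in Pinebrook Services GmbH: 9%.
Chain via Brightpath Media Ltd → Talon Industries Corp. → Slate Pharma AG (R2): 51% × 55% × 71% × 33% = 6.572115% of Pinebrook Services GmbH.
Aggregating (R3): 7.302838% + 9% + 6.572115% = 22.874953%.
22.874953% exceeds the 10% threshold by 12.874953 percentage points.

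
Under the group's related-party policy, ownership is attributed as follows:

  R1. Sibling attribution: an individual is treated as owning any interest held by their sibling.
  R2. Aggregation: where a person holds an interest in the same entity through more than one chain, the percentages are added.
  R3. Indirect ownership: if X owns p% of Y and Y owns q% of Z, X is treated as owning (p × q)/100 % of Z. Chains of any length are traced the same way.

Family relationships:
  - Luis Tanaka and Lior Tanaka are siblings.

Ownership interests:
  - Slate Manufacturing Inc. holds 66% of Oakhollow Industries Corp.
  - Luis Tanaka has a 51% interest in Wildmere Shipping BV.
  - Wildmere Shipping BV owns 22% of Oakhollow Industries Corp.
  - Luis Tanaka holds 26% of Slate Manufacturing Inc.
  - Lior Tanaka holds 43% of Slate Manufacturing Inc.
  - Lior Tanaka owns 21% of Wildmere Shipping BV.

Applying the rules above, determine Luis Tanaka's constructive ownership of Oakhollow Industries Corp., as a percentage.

By sibling attribution (R1), Luis Tanaka is treated as also owning Lior Tanaka's interest in Wildmere Shipping BV, giving 51% + 21% = 72%.
By sibling attribution (R1), Luis Tanaka is treated as also owning Lior Tanaka's interest in Slate Manufacturing Inc, giving 26% + 43% = 69%.
Chain via Wildmere Shipping BV (R3): 72% × 22% = 15.84% of Oakhollow Industries Corp.
Chain via Slate Manufacturing Inc. (R3): 69% × 66% = 45.54% of Oakhollow Industries Corp.
Aggregating (R2): 15.84% + 45.54% = 61.38%.

61.38%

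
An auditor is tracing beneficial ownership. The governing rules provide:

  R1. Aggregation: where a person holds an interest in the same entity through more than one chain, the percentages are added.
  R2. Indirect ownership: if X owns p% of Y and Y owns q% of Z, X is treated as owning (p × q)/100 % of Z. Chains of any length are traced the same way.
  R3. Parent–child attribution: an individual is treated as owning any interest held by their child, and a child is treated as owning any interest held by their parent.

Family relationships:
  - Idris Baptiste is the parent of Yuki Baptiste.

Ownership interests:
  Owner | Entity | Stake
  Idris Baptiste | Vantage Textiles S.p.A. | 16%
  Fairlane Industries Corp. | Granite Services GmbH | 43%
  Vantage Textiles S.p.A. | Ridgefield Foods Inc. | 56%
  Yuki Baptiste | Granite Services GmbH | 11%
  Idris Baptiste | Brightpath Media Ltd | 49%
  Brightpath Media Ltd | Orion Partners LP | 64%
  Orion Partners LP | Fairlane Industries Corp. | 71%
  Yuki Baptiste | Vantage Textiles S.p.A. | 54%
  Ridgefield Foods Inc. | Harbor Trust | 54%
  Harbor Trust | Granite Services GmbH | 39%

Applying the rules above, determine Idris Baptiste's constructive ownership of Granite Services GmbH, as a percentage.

By parent–child attribution (R3), Idris Baptiste is treated as also owning Yuki Baptiste's interest in Vantage Textiles S.p.A, giving 16% + 54% = 70%.
By parent–child attribution (R3), Idris Baptiste is treated as owning Yuki Baptiste's 11% interest in Granite Services GmbH.
Chain via Brightpath Media Ltd → Orion Partners LP → Fairlane Industries Corp. (R2): 49% × 64% × 71% × 43% = 9.574208% of Granite Services GmbH.
Chain via Vantage Textiles S.p.A. → Ridgefield Foods Inc. → Harbor Trust (R2): 70% × 56% × 54% × 39% = 8.25552% of Granite Services GmbH.
Direct interest in Granite Services GmbH: 11%.
Aggregating (R1): 9.574208% + 8.25552% + 11% = 28.829728%.

28.829728%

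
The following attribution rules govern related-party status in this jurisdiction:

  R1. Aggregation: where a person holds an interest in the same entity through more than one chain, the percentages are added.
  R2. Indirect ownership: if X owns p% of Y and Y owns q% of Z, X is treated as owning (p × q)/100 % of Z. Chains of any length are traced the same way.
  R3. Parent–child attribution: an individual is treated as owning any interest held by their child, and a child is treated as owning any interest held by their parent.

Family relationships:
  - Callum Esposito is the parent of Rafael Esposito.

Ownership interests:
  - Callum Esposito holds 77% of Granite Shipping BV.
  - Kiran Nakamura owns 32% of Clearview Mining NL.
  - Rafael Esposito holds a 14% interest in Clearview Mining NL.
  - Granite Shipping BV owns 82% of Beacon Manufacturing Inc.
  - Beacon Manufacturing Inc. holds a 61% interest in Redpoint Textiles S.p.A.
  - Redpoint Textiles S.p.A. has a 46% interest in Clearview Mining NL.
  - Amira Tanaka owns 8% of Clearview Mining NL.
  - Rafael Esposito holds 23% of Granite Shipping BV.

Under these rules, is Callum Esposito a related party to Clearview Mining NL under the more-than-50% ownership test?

By parent–child attribution (R3), Callum Esposito is treated as also owning Rafael Esposito's interest in Granite Shipping BV, giving 77% + 23% = 100%.
By parent–child attribution (R3), Callum Esposito is treated as owning Rafael Esposito's 14% interest in Clearview Mining NL.
Chain via Granite Shipping BV → Beacon Manufacturing Inc. → Redpoint Textiles S.p.A. (R2): 100% × 82% × 61% × 46% = 23.0092% of Clearview Mining NL.
Direct interest in Clearview Mining NL: 14%.
Aggregating (R1): 23.0092% + 14% = 37.0092%.
37.0092% does not exceed the 50% threshold, so Callum is not a related party to Clearview Mining NL.

No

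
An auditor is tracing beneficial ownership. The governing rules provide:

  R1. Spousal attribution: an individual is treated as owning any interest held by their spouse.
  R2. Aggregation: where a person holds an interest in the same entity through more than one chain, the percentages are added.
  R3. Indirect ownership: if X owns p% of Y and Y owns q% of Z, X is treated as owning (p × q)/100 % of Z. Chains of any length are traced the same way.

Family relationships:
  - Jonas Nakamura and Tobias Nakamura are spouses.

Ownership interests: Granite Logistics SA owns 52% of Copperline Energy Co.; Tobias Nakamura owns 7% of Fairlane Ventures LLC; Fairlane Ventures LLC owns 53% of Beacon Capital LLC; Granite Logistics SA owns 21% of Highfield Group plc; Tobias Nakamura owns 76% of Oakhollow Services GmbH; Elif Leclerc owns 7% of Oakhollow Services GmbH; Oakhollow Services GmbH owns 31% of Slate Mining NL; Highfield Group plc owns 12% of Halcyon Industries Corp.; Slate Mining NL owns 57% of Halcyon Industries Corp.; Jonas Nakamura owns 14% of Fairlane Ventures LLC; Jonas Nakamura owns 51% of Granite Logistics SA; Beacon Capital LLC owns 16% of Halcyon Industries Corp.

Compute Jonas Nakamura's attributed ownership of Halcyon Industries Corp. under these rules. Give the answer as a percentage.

By spousal attribution (R1), Jonas Nakamura is treated as also owning Tobias Nakamura's interest in Fairlane Ventures LLC, giving 14% + 7% = 21%.
By spousal attribution (R1), Jonas Nakamura is treated as owning Tobias Nakamura's 76% interest in Oakhollow Services GmbH.
Chain via Granite Logistics SA → Highfield Group plc (R3): 51% × 21% × 12% = 1.2852% of Halcyon Industries Corp.
Chain via Fairlane Ventures LLC → Beacon Capital LLC (R3): 21% × 53% × 16% = 1.7808% of Halcyon Industries Corp.
Chain via Oakhollow Services GmbH → Slate Mining NL (R3): 76% × 31% × 57% = 13.4292% of Halcyon Industries Corp.
Aggregating (R2): 1.2852% + 1.7808% + 13.4292% = 16.4952%.

16.4952%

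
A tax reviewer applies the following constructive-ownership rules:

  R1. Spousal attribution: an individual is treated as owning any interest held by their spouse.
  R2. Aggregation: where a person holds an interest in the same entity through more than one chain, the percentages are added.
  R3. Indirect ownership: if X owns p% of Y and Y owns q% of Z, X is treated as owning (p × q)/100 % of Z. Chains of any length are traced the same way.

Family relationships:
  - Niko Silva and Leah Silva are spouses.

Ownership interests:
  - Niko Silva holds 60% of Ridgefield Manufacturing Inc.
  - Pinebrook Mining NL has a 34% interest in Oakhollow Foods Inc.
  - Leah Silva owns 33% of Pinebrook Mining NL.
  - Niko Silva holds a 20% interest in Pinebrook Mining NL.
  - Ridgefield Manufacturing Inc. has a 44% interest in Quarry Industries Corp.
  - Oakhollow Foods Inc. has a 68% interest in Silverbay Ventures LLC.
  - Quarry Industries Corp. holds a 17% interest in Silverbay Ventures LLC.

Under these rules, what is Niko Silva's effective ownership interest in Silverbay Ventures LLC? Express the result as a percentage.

By spousal attribution (R1), Niko Silva is treated as also owning Leah Silva's interest in Pinebrook Mining NL, giving 20% + 33% = 53%.
Chain via Pinebrook Mining NL → Oakhollow Foods Inc. (R3): 53% × 34% × 68% = 12.2536% of Silverbay Ventures LLC.
Chain via Ridgefield Manufacturing Inc. → Quarry Industries Corp. (R3): 60% × 44% × 17% = 4.488% of Silverbay Ventures LLC.
Aggregating (R2): 12.2536% + 4.488% = 16.7416%.

16.7416%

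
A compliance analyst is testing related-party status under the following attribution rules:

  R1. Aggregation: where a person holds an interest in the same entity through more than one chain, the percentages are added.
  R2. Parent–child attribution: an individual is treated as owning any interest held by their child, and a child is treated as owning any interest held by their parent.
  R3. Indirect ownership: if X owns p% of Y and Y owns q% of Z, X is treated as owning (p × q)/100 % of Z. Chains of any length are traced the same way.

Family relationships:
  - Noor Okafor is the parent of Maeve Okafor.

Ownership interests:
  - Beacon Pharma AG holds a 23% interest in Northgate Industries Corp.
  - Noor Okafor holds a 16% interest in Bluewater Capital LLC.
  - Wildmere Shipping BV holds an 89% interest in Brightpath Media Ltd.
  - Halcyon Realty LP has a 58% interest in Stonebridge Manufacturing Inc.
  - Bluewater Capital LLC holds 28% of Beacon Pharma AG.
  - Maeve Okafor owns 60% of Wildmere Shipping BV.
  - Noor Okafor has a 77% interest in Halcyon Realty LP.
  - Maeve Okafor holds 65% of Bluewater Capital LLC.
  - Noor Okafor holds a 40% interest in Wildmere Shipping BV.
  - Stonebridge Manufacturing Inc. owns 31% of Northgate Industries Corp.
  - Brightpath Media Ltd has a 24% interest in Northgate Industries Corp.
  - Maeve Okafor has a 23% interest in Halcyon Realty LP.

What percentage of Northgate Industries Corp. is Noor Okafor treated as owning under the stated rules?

44.5564%

By parent–child attribution (R2), Noor Okafor is treated as also owning Maeve Okafor's interest in Bluewater Capital LLC, giving 16% + 65% = 81%.
By parent–child attribution (R2), Noor Okafor is treated as also owning Maeve Okafor's interest in Halcyon Realty LP, giving 77% + 23% = 100%.
By parent–child attribution (R2), Noor Okafor is treated as also owning Maeve Okafor's interest in Wildmere Shipping BV, giving 40% + 60% = 100%.
Chain via Bluewater Capital LLC → Beacon Pharma AG (R3): 81% × 28% × 23% = 5.2164% of Northgate Industries Corp.
Chain via Halcyon Realty LP → Stonebridge Manufacturing Inc. (R3): 100% × 58% × 31% = 17.98% of Northgate Industries Corp.
Chain via Wildmere Shipping BV → Brightpath Media Ltd (R3): 100% × 89% × 24% = 21.36% of Northgate Industries Corp.
Aggregating (R1): 5.2164% + 17.98% + 21.36% = 44.5564%.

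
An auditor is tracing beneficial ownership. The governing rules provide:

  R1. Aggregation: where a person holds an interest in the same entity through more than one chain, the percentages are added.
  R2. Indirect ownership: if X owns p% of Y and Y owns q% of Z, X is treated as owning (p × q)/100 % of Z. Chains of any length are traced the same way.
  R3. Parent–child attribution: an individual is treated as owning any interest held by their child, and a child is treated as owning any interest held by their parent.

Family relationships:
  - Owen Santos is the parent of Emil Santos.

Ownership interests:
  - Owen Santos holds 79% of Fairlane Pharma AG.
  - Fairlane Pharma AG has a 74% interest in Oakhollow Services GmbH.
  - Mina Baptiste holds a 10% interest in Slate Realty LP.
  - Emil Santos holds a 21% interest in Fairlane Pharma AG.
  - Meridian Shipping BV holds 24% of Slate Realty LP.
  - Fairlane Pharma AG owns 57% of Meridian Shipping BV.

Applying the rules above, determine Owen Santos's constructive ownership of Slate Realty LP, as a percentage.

13.68%

By parent–child attribution (R3), Owen Santos is treated as also owning Emil Santos's interest in Fairlane Pharma AG, giving 79% + 21% = 100%.
Chain via Fairlane Pharma AG → Meridian Shipping BV (R2): 100% × 57% × 24% = 13.68% of Slate Realty LP.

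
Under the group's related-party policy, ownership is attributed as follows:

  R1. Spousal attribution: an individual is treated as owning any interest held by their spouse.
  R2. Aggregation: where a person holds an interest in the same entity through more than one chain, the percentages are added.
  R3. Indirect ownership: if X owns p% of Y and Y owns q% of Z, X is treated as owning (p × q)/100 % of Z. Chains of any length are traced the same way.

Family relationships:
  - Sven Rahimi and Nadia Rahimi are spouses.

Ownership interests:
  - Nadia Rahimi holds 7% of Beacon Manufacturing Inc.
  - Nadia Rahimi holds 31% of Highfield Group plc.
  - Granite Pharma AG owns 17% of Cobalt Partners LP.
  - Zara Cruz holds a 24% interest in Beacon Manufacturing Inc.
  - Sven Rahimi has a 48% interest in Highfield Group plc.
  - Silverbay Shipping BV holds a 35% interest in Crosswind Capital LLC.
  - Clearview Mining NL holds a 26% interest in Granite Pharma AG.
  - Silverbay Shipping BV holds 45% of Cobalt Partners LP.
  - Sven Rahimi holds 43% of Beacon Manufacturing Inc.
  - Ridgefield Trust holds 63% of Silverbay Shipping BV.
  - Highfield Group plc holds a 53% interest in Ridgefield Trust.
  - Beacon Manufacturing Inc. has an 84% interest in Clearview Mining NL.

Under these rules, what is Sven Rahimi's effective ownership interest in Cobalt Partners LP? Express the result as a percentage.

By spousal attribution (R1), Sven Rahimi is treated as also owning Nadia Rahimi's interest in Beacon Manufacturing Inc, giving 43% + 7% = 50%.
By spousal attribution (R1), Sven Rahimi is treated as also owning Nadia Rahimi's interest in Highfield Group plc, giving 48% + 31% = 79%.
Chain via Beacon Manufacturing Inc. → Clearview Mining NL → Granite Pharma AG (R3): 50% × 84% × 26% × 17% = 1.8564% of Cobalt Partners LP.
Chain via Highfield Group plc → Ridgefield Trust → Silverbay Shipping BV (R3): 79% × 53% × 63% × 45% = 11.870145% of Cobalt Partners LP.
Aggregating (R2): 1.8564% + 11.870145% = 13.726545%.

13.726545%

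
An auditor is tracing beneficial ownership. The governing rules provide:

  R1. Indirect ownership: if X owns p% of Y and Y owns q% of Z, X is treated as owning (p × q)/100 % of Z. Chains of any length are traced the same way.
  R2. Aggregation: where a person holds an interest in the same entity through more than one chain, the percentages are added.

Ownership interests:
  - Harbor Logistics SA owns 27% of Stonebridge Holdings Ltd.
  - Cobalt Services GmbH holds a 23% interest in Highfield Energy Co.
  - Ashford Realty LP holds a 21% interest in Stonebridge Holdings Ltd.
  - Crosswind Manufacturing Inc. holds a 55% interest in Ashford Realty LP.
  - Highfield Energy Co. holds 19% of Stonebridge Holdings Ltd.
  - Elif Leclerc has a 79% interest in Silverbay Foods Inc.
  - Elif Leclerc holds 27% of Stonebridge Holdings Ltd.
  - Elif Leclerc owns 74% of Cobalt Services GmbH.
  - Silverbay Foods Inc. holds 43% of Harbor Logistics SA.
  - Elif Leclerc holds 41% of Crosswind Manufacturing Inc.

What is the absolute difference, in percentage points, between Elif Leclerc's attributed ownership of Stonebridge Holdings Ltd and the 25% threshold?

Chain via Cobalt Services GmbH → Highfield Energy Co. (R1): 74% × 23% × 19% = 3.2338% of Stonebridge Holdings Ltd.
Chain via Crosswind Manufacturing Inc. → Ashford Realty LP (R1): 41% × 55% × 21% = 4.7355% of Stonebridge Holdings Ltd.
Chain via Silverbay Foods Inc. → Harbor Logistics SA (R1): 79% × 43% × 27% = 9.1719% of Stonebridge Holdings Ltd.
Direct interest in Stonebridge Holdings Ltd: 27%.
Aggregating (R2): 3.2338% + 4.7355% + 9.1719% + 27% = 44.1412%.
44.1412% exceeds the 25% threshold by 19.1412 percentage points.

19.1412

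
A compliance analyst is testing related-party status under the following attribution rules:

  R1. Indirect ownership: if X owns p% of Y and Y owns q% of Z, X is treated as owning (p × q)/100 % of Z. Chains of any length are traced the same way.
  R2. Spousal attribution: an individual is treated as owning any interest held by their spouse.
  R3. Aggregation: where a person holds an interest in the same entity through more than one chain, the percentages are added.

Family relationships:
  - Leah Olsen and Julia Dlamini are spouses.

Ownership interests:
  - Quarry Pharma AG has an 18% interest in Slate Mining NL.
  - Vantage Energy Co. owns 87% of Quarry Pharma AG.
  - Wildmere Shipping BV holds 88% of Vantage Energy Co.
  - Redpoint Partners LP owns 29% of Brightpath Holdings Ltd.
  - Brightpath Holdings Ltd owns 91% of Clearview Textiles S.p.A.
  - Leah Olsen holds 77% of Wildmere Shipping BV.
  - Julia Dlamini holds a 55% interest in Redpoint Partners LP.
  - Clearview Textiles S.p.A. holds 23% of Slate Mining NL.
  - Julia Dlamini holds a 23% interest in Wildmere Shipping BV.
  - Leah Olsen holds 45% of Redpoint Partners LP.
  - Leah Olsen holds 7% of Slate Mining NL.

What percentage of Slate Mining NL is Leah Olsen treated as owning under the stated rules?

26.8505%

By spousal attribution (R2), Leah Olsen is treated as also owning Julia Dlamini's interest in Wildmere Shipping BV, giving 77% + 23% = 100%.
By spousal attribution (R2), Leah Olsen is treated as also owning Julia Dlamini's interest in Redpoint Partners LP, giving 45% + 55% = 100%.
Chain via Wildmere Shipping BV → Vantage Energy Co. → Quarry Pharma AG (R1): 100% × 88% × 87% × 18% = 13.7808% of Slate Mining NL.
Chain via Redpoint Partners LP → Brightpath Holdings Ltd → Clearview Textiles S.p.A. (R1): 100% × 29% × 91% × 23% = 6.0697% of Slate Mining NL.
Direct interest in Slate Mining NL: 7%.
Aggregating (R3): 13.7808% + 6.0697% + 7% = 26.8505%.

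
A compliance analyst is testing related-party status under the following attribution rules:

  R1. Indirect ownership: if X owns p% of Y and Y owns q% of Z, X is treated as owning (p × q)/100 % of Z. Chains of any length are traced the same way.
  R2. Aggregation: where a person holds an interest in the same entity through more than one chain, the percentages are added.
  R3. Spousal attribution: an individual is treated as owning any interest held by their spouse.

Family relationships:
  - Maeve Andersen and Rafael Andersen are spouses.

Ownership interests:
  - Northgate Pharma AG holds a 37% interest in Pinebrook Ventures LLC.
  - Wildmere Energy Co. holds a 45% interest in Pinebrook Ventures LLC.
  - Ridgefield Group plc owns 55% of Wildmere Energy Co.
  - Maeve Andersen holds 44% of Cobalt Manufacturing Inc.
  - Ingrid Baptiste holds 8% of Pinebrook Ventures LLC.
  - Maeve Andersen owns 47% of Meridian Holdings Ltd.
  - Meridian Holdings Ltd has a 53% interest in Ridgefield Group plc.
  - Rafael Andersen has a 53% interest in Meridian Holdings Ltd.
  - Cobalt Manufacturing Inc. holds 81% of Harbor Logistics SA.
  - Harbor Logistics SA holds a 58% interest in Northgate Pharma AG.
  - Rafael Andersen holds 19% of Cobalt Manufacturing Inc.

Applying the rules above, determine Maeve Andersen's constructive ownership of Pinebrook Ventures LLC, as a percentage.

By spousal attribution (R3), Maeve Andersen is treated as also owning Rafael Andersen's interest in Cobalt Manufacturing Inc, giving 44% + 19% = 63%.
By spousal attribution (R3), Maeve Andersen is treated as also owning Rafael Andersen's interest in Meridian Holdings Ltd, giving 47% + 53% = 100%.
Chain via Cobalt Manufacturing Inc. → Harbor Logistics SA → Northgate Pharma AG (R1): 63% × 81% × 58% × 37% = 10.951038% of Pinebrook Ventures LLC.
Chain via Meridian Holdings Ltd → Ridgefield Group plc → Wildmere Energy Co. (R1): 100% × 53% × 55% × 45% = 13.1175% of Pinebrook Ventures LLC.
Aggregating (R2): 10.951038% + 13.1175% = 24.068538%.

24.068538%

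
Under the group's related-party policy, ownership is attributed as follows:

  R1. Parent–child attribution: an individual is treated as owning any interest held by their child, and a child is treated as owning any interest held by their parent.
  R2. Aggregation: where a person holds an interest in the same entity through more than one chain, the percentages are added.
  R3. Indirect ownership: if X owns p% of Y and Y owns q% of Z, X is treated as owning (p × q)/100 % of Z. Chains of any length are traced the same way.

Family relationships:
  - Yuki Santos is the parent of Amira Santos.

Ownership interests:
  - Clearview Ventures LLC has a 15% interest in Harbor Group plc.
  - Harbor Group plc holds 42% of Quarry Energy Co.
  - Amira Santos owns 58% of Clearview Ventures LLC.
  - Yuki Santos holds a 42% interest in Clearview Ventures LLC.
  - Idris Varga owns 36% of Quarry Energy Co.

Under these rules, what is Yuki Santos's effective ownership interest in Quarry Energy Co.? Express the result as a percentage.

By parent–child attribution (R1), Yuki Santos is treated as also owning Amira Santos's interest in Clearview Ventures LLC, giving 42% + 58% = 100%.
Chain via Clearview Ventures LLC → Harbor Group plc (R3): 100% × 15% × 42% = 6.3% of Quarry Energy Co.

6.3%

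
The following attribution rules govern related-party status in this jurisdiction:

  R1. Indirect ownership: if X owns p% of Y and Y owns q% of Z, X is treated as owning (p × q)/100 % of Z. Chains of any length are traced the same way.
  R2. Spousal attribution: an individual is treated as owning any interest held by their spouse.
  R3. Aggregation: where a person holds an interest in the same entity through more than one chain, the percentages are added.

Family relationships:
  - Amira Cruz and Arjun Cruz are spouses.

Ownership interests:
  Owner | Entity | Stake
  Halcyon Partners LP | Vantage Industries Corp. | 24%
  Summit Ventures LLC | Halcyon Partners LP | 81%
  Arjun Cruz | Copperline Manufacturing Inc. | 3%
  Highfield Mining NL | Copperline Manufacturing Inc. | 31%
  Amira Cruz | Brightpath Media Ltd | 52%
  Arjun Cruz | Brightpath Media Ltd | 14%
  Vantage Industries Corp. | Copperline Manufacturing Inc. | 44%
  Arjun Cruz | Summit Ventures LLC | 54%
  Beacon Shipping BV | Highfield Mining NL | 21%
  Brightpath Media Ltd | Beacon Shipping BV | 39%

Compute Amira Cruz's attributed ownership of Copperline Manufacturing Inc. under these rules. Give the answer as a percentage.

By spousal attribution (R2), Amira Cruz is treated as also owning Arjun Cruz's interest in Brightpath Media Ltd, giving 52% + 14% = 66%.
By spousal attribution (R2), Amira Cruz is treated as owning Arjun Cruz's 54% interest in Summit Ventures LLC.
By spousal attribution (R2), Amira Cruz is treated as owning Arjun Cruz's 3% interest in Copperline Manufacturing Inc.
Chain via Brightpath Media Ltd → Beacon Shipping BV → Highfield Mining NL (R1): 66% × 39% × 21% × 31% = 1.675674% of Copperline Manufacturing Inc.
Chain via Summit Ventures LLC → Halcyon Partners LP → Vantage Industries Corp. (R1): 54% × 81% × 24% × 44% = 4.618944% of Copperline Manufacturing Inc.
Direct interest in Copperline Manufacturing Inc: 3%.
Aggregating (R3): 1.675674% + 4.618944% + 3% = 9.294618%.

9.294618%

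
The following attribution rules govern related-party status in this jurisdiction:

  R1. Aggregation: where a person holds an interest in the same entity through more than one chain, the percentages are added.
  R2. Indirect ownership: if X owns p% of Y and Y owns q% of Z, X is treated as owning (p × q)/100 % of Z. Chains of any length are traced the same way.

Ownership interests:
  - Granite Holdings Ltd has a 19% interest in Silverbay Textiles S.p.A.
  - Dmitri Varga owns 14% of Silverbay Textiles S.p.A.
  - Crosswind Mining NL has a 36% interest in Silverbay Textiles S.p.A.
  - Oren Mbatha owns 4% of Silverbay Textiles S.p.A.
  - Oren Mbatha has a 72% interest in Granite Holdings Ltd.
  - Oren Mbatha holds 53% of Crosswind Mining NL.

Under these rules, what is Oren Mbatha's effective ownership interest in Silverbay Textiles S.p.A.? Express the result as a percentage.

Chain via Crosswind Mining NL (R2): 53% × 36% = 19.08% of Silverbay Textiles S.p.A.
Chain via Granite Holdings Ltd (R2): 72% × 19% = 13.68% of Silverbay Textiles S.p.A.
Direct interest in Silverbay Textiles S.p.A: 4%.
Aggregating (R1): 19.08% + 13.68% + 4% = 36.76%.

36.76%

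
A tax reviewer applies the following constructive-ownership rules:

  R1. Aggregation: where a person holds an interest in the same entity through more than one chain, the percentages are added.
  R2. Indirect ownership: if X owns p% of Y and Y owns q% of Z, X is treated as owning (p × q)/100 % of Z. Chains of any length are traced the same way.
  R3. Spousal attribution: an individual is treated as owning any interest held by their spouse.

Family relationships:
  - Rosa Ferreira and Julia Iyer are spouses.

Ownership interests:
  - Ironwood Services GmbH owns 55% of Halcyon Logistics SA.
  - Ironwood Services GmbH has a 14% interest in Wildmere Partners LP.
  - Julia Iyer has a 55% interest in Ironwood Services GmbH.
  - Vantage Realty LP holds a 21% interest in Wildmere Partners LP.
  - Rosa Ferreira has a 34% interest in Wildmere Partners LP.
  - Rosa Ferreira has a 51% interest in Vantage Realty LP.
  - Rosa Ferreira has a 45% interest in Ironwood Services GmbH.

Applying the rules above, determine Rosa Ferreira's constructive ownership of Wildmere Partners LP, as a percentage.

By spousal attribution (R3), Rosa Ferreira is treated as also owning Julia Iyer's interest in Ironwood Services GmbH, giving 45% + 55% = 100%.
Chain via Vantage Realty LP (R2): 51% × 21% = 10.71% of Wildmere Partners LP.
Chain via Ironwood Services GmbH (R2): 100% × 14% = 14% of Wildmere Partners LP.
Direct interest in Wildmere Partners LP: 34%.
Aggregating (R1): 10.71% + 14% + 34% = 58.71%.

58.71%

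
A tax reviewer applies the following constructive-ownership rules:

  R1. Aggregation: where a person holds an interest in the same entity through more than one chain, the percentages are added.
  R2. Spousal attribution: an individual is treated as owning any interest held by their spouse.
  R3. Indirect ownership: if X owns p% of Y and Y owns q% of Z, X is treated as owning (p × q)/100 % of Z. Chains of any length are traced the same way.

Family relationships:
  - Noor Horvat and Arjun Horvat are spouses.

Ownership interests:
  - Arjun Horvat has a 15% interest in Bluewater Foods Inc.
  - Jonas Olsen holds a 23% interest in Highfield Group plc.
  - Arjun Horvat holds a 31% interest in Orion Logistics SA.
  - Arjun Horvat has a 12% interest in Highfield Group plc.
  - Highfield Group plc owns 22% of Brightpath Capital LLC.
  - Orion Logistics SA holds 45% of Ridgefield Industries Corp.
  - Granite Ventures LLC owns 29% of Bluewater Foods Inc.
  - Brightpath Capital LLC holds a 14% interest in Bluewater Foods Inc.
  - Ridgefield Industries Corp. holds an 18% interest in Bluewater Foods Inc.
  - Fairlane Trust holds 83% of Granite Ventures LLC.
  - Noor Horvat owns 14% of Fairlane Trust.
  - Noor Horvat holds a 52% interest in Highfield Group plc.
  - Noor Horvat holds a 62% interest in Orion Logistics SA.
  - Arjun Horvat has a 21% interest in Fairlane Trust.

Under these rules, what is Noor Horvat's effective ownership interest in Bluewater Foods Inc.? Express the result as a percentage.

By spousal attribution (R2), Noor Horvat is treated as also owning Arjun Horvat's interest in Orion Logistics SA, giving 62% + 31% = 93%.
By spousal attribution (R2), Noor Horvat is treated as also owning Arjun Horvat's interest in Highfield Group plc, giving 52% + 12% = 64%.
By spousal attribution (R2), Noor Horvat is treated as also owning Arjun Horvat's interest in Fairlane Trust, giving 14% + 21% = 35%.
By spousal attribution (R2), Noor Horvat is treated as owning Arjun Horvat's 15% interest in Bluewater Foods Inc.
Chain via Orion Logistics SA → Ridgefield Industries Corp. (R3): 93% × 45% × 18% = 7.533% of Bluewater Foods Inc.
Chain via Highfield Group plc → Brightpath Capital LLC (R3): 64% × 22% × 14% = 1.9712% of Bluewater Foods Inc.
Chain via Fairlane Trust → Granite Ventures LLC (R3): 35% × 83% × 29% = 8.4245% of Bluewater Foods Inc.
Direct interest in Bluewater Foods Inc: 15%.
Aggregating (R1): 7.533% + 1.9712% + 8.4245% + 15% = 32.9287%.

32.9287%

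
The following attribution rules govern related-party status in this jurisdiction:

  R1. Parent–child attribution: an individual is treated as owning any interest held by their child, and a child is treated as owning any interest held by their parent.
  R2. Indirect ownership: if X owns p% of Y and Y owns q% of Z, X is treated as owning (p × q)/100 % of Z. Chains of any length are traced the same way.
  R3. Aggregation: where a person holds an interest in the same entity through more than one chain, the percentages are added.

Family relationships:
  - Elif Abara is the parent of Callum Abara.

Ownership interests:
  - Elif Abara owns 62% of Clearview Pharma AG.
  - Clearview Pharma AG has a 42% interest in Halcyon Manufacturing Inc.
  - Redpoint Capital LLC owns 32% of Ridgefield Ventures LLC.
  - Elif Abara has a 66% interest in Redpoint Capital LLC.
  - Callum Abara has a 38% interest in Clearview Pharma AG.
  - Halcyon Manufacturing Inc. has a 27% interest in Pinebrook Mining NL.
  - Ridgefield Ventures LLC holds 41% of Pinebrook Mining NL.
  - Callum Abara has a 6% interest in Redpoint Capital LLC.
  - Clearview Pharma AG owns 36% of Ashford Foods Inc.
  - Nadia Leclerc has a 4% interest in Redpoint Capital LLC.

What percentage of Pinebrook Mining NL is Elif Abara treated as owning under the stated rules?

20.7864%

By parent–child attribution (R1), Elif Abara is treated as also owning Callum Abara's interest in Redpoint Capital LLC, giving 66% + 6% = 72%.
By parent–child attribution (R1), Elif Abara is treated as also owning Callum Abara's interest in Clearview Pharma AG, giving 62% + 38% = 100%.
Chain via Redpoint Capital LLC → Ridgefield Ventures LLC (R2): 72% × 32% × 41% = 9.4464% of Pinebrook Mining NL.
Chain via Clearview Pharma AG → Halcyon Manufacturing Inc. (R2): 100% × 42% × 27% = 11.34% of Pinebrook Mining NL.
Aggregating (R3): 9.4464% + 11.34% = 20.7864%.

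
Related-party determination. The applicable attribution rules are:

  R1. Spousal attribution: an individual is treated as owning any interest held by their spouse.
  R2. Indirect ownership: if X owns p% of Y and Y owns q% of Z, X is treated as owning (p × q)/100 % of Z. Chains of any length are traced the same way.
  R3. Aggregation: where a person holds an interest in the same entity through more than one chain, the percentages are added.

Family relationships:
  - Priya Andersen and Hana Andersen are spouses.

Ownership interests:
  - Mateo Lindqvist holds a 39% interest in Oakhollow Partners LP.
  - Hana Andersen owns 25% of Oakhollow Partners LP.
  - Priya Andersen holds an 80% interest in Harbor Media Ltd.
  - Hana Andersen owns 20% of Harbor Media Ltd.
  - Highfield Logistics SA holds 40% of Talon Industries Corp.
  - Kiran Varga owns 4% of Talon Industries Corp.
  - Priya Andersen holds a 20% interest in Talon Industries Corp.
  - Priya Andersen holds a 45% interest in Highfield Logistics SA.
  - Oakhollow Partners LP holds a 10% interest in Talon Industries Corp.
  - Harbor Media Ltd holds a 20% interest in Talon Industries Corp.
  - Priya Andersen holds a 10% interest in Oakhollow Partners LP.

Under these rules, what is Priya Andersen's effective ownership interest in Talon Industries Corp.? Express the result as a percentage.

By spousal attribution (R1), Priya Andersen is treated as also owning Hana Andersen's interest in Harbor Media Ltd, giving 80% + 20% = 100%.
By spousal attribution (R1), Priya Andersen is treated as also owning Hana Andersen's interest in Oakhollow Partners LP, giving 10% + 25% = 35%.
Chain via Harbor Media Ltd (R2): 100% × 20% = 20% of Talon Industries Corp.
Chain via Highfield Logistics SA (R2): 45% × 40% = 18% of Talon Industries Corp.
Chain via Oakhollow Partners LP (R2): 35% × 10% = 3.5% of Talon Industries Corp.
Direct interest in Talon Industries Corp: 20%.
Aggregating (R3): 20% + 18% + 3.5% + 20% = 61.5%.

61.5%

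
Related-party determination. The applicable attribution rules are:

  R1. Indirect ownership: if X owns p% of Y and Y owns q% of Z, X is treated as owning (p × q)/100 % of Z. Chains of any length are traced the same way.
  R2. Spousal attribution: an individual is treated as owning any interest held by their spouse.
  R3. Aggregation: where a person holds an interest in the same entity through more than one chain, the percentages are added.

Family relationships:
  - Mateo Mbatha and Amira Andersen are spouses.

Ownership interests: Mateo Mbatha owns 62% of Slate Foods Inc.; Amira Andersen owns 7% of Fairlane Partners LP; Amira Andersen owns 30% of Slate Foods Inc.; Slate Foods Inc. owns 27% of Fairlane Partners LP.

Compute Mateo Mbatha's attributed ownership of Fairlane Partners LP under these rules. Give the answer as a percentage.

31.84%

By spousal attribution (R2), Mateo Mbatha is treated as also owning Amira Andersen's interest in Slate Foods Inc, giving 62% + 30% = 92%.
By spousal attribution (R2), Mateo Mbatha is treated as owning Amira Andersen's 7% interest in Fairlane Partners LP.
Chain via Slate Foods Inc. (R1): 92% × 27% = 24.84% of Fairlane Partners LP.
Direct interest in Fairlane Partners LP: 7%.
Aggregating (R3): 24.84% + 7% = 31.84%.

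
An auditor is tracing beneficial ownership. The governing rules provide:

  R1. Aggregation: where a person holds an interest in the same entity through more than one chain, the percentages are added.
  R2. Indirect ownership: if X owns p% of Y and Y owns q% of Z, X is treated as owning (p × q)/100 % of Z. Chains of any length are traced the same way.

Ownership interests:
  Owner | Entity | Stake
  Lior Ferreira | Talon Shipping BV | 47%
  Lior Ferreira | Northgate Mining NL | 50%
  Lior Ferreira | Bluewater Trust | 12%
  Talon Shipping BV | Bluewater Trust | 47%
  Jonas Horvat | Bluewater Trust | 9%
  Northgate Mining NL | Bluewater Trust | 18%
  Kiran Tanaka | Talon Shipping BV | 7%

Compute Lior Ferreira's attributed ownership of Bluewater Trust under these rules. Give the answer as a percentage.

43.09%

Chain via Northgate Mining NL (R2): 50% × 18% = 9% of Bluewater Trust.
Chain via Talon Shipping BV (R2): 47% × 47% = 22.09% of Bluewater Trust.
Direct interest in Bluewater Trust: 12%.
Aggregating (R1): 9% + 22.09% + 12% = 43.09%.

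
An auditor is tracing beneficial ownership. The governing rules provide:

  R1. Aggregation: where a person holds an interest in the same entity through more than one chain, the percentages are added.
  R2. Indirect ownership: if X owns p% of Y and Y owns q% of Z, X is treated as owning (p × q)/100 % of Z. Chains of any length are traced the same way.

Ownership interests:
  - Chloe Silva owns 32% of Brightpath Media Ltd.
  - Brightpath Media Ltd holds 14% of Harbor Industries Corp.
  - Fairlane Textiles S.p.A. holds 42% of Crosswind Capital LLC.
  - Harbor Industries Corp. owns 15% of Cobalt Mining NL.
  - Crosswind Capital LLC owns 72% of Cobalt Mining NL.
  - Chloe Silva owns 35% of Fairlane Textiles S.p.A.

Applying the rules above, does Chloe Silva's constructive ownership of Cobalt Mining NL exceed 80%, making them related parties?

No

Chain via Fairlane Textiles S.p.A. → Crosswind Capital LLC (R2): 35% × 42% × 72% = 10.584% of Cobalt Mining NL.
Chain via Brightpath Media Ltd → Harbor Industries Corp. (R2): 32% × 14% × 15% = 0.672% of Cobalt Mining NL.
Aggregating (R1): 10.584% + 0.672% = 11.256%.
11.256% does not exceed the 80% threshold, so Chloe is not a related party to Cobalt Mining NL.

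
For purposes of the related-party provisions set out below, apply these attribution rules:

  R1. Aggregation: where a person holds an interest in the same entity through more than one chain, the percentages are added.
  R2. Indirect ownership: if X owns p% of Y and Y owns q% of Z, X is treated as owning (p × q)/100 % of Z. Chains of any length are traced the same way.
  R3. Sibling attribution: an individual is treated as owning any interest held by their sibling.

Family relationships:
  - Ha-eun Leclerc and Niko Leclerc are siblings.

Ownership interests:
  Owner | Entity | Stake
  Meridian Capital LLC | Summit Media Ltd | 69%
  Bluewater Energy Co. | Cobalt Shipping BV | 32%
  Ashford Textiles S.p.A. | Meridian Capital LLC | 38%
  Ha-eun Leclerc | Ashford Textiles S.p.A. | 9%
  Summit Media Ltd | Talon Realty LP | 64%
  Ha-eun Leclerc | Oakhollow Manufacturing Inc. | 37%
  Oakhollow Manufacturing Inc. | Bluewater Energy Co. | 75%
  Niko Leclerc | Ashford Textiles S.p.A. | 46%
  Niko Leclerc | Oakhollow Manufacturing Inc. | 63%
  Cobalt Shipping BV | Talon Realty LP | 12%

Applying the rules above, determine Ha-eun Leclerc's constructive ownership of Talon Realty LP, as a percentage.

12.10944%

By sibling attribution (R3), Ha-eun Leclerc is treated as also owning Niko Leclerc's interest in Oakhollow Manufacturing Inc, giving 37% + 63% = 100%.
By sibling attribution (R3), Ha-eun Leclerc is treated as also owning Niko Leclerc's interest in Ashford Textiles S.p.A, giving 9% + 46% = 55%.
Chain via Oakhollow Manufacturing Inc. → Bluewater Energy Co. → Cobalt Shipping BV (R2): 100% × 75% × 32% × 12% = 2.88% of Talon Realty LP.
Chain via Ashford Textiles S.p.A. → Meridian Capital LLC → Summit Media Ltd (R2): 55% × 38% × 69% × 64% = 9.22944% of Talon Realty LP.
Aggregating (R1): 2.88% + 9.22944% = 12.10944%.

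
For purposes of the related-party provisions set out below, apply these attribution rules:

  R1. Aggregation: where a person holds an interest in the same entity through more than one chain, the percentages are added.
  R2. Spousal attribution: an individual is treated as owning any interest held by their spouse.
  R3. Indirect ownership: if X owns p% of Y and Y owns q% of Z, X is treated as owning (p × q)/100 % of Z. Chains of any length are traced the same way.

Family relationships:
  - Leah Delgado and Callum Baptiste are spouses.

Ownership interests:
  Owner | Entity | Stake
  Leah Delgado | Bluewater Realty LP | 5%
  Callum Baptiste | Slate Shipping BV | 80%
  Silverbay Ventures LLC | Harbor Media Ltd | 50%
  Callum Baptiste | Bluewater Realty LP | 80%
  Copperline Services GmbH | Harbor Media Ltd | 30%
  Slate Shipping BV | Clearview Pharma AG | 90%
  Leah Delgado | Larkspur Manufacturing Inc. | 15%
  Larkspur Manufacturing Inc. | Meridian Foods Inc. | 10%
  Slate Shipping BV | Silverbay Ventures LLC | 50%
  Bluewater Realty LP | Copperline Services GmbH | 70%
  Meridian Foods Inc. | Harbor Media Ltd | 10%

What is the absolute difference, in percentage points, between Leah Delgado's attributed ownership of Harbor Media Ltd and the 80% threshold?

42

By spousal attribution (R2), Leah Delgado is treated as also owning Callum Baptiste's interest in Bluewater Realty LP, giving 5% + 80% = 85%.
By spousal attribution (R2), Leah Delgado is treated as owning Callum Baptiste's 80% interest in Slate Shipping BV.
Chain via Bluewater Realty LP → Copperline Services GmbH (R3): 85% × 70% × 30% = 17.85% of Harbor Media Ltd.
Chain via Larkspur Manufacturing Inc. → Meridian Foods Inc. (R3): 15% × 10% × 10% = 0.15% of Harbor Media Ltd.
Chain via Slate Shipping BV → Silverbay Ventures LLC (R3): 80% × 50% × 50% = 20% of Harbor Media Ltd.
Aggregating (R1): 17.85% + 0.15% + 20% = 38%.
38% falls short of the 80% threshold by 42 percentage points.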